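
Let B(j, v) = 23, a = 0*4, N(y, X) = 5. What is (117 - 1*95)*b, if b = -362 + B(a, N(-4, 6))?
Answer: -7458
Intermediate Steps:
a = 0
b = -339 (b = -362 + 23 = -339)
(117 - 1*95)*b = (117 - 1*95)*(-339) = (117 - 95)*(-339) = 22*(-339) = -7458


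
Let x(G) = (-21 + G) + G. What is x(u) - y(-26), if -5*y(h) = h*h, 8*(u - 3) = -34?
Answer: 1117/10 ≈ 111.70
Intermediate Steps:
u = -5/4 (u = 3 + (⅛)*(-34) = 3 - 17/4 = -5/4 ≈ -1.2500)
x(G) = -21 + 2*G
y(h) = -h²/5 (y(h) = -h*h/5 = -h²/5)
x(u) - y(-26) = (-21 + 2*(-5/4)) - (-1)*(-26)²/5 = (-21 - 5/2) - (-1)*676/5 = -47/2 - 1*(-676/5) = -47/2 + 676/5 = 1117/10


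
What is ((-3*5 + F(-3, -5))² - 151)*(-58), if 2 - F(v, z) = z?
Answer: 5046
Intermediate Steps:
F(v, z) = 2 - z
((-3*5 + F(-3, -5))² - 151)*(-58) = ((-3*5 + (2 - 1*(-5)))² - 151)*(-58) = ((-15 + (2 + 5))² - 151)*(-58) = ((-15 + 7)² - 151)*(-58) = ((-8)² - 151)*(-58) = (64 - 151)*(-58) = -87*(-58) = 5046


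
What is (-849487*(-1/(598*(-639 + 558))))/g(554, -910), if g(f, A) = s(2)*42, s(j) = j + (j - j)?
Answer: -849487/4068792 ≈ -0.20878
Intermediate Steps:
s(j) = j (s(j) = j + 0 = j)
g(f, A) = 84 (g(f, A) = 2*42 = 84)
(-849487*(-1/(598*(-639 + 558))))/g(554, -910) = -849487*(-1/(598*(-639 + 558)))/84 = -849487/((-81*(-598)))*(1/84) = -849487/48438*(1/84) = -849487*1/48438*(1/84) = -849487/48438*1/84 = -849487/4068792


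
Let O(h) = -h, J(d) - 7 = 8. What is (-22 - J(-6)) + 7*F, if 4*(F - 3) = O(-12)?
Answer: 5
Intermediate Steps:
J(d) = 15 (J(d) = 7 + 8 = 15)
F = 6 (F = 3 + (-1*(-12))/4 = 3 + (1/4)*12 = 3 + 3 = 6)
(-22 - J(-6)) + 7*F = (-22 - 1*15) + 7*6 = (-22 - 15) + 42 = -37 + 42 = 5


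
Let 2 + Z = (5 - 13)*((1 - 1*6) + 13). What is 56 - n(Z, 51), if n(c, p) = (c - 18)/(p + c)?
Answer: 252/5 ≈ 50.400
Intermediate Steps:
Z = -66 (Z = -2 + (5 - 13)*((1 - 1*6) + 13) = -2 - 8*((1 - 6) + 13) = -2 - 8*(-5 + 13) = -2 - 8*8 = -2 - 64 = -66)
n(c, p) = (-18 + c)/(c + p)
56 - n(Z, 51) = 56 - (-18 - 66)/(-66 + 51) = 56 - (-84)/(-15) = 56 - (-1)*(-84)/15 = 56 - 1*28/5 = 56 - 28/5 = 252/5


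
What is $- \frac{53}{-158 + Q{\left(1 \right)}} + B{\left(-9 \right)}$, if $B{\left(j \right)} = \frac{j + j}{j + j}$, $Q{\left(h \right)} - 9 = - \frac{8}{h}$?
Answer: $\frac{210}{157} \approx 1.3376$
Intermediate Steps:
$Q{\left(h \right)} = 9 - \frac{8}{h}$
$B{\left(j \right)} = 1$ ($B{\left(j \right)} = \frac{2 j}{2 j} = 2 j \frac{1}{2 j} = 1$)
$- \frac{53}{-158 + Q{\left(1 \right)}} + B{\left(-9 \right)} = - \frac{53}{-158 + \left(9 - \frac{8}{1}\right)} + 1 = - \frac{53}{-158 + \left(9 - 8\right)} + 1 = - \frac{53}{-158 + 1} + 1 = - \frac{53}{-157} + 1 = \left(-53\right) \left(- \frac{1}{157}\right) + 1 = \frac{53}{157} + 1 = \frac{210}{157}$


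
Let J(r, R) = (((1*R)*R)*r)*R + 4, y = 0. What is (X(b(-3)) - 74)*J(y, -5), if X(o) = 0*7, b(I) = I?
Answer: -296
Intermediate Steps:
X(o) = 0
J(r, R) = 4 + r*R³ (J(r, R) = ((R*R)*r)*R + 4 = (R²*r)*R + 4 = (r*R²)*R + 4 = r*R³ + 4 = 4 + r*R³)
(X(b(-3)) - 74)*J(y, -5) = (0 - 74)*(4 + 0*(-5)³) = -74*(4 + 0*(-125)) = -74*(4 + 0) = -74*4 = -296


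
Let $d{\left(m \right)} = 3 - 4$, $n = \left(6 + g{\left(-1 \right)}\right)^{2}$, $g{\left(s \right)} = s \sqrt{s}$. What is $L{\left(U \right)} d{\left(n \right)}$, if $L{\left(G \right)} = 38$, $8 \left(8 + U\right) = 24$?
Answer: $-38$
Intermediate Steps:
$U = -5$ ($U = -8 + \frac{1}{8} \cdot 24 = -8 + 3 = -5$)
$g{\left(s \right)} = s^{\frac{3}{2}}$
$n = \left(6 - i\right)^{2}$ ($n = \left(6 + \left(-1\right)^{\frac{3}{2}}\right)^{2} = \left(6 - i\right)^{2} \approx 35.0 - 12.0 i$)
$d{\left(m \right)} = -1$ ($d{\left(m \right)} = 3 - 4 = -1$)
$L{\left(U \right)} d{\left(n \right)} = 38 \left(-1\right) = -38$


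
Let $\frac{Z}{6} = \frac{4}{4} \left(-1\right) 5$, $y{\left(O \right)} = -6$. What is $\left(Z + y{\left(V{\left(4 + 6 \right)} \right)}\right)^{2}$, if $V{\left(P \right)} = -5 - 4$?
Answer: $1296$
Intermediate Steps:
$V{\left(P \right)} = -9$
$Z = -30$ ($Z = 6 \cdot \frac{4}{4} \left(-1\right) 5 = 6 \cdot 4 \cdot \frac{1}{4} \left(-1\right) 5 = 6 \cdot 1 \left(-1\right) 5 = 6 \left(\left(-1\right) 5\right) = 6 \left(-5\right) = -30$)
$\left(Z + y{\left(V{\left(4 + 6 \right)} \right)}\right)^{2} = \left(-30 - 6\right)^{2} = \left(-36\right)^{2} = 1296$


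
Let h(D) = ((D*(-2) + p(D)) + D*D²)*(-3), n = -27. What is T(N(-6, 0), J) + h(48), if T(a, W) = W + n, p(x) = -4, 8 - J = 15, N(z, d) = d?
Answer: -331510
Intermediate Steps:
J = -7 (J = 8 - 1*15 = 8 - 15 = -7)
T(a, W) = -27 + W (T(a, W) = W - 27 = -27 + W)
h(D) = 12 - 3*D³ + 6*D (h(D) = ((D*(-2) - 4) + D*D²)*(-3) = ((-2*D - 4) + D³)*(-3) = ((-4 - 2*D) + D³)*(-3) = (-4 + D³ - 2*D)*(-3) = 12 - 3*D³ + 6*D)
T(N(-6, 0), J) + h(48) = (-27 - 7) + (12 - 3*48³ + 6*48) = -34 + (12 - 3*110592 + 288) = -34 + (12 - 331776 + 288) = -34 - 331476 = -331510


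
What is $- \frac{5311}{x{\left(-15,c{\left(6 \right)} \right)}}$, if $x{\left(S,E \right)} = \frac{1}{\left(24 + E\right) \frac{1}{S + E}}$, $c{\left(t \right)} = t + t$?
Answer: $63732$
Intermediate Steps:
$c{\left(t \right)} = 2 t$
$x{\left(S,E \right)} = \frac{E + S}{24 + E}$ ($x{\left(S,E \right)} = \frac{1}{\left(24 + E\right) \frac{1}{E + S}} = \frac{1}{\frac{1}{E + S} \left(24 + E\right)} = \frac{E + S}{24 + E}$)
$- \frac{5311}{x{\left(-15,c{\left(6 \right)} \right)}} = - \frac{5311}{\frac{1}{24 + 2 \cdot 6} \left(2 \cdot 6 - 15\right)} = - \frac{5311}{\frac{1}{24 + 12} \left(12 - 15\right)} = - \frac{5311}{\frac{1}{36} \left(-3\right)} = - \frac{5311}{- \frac{1}{12}} = \left(-5311\right) \left(-12\right) = 63732$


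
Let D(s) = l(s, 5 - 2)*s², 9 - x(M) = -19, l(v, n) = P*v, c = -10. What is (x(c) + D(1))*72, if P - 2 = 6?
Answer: 2592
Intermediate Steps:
P = 8 (P = 2 + 6 = 8)
l(v, n) = 8*v
x(M) = 28 (x(M) = 9 - 1*(-19) = 9 + 19 = 28)
D(s) = 8*s³ (D(s) = (8*s)*s² = 8*s³)
(x(c) + D(1))*72 = (28 + 8*1³)*72 = (28 + 8*1)*72 = (28 + 8)*72 = 36*72 = 2592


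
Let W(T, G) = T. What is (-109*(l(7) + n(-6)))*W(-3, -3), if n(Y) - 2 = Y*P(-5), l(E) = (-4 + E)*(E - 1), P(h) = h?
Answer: 16350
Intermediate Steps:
l(E) = (-1 + E)*(-4 + E) (l(E) = (-4 + E)*(-1 + E) = (-1 + E)*(-4 + E))
n(Y) = 2 - 5*Y (n(Y) = 2 + Y*(-5) = 2 - 5*Y)
(-109*(l(7) + n(-6)))*W(-3, -3) = -109*((4 + 7**2 - 5*7) + (2 - 5*(-6)))*(-3) = -109*((4 + 49 - 35) + (2 + 30))*(-3) = -109*(18 + 32)*(-3) = -109*50*(-3) = -5450*(-3) = 16350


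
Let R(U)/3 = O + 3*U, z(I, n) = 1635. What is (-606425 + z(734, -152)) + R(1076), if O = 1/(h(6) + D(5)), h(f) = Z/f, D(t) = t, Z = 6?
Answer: -1190211/2 ≈ -5.9511e+5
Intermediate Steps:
h(f) = 6/f
O = ⅙ (O = 1/(6/6 + 5) = 1/(6*(⅙) + 5) = 1/(1 + 5) = 1/6 = ⅙ ≈ 0.16667)
R(U) = ½ + 9*U (R(U) = 3*(⅙ + 3*U) = ½ + 9*U)
(-606425 + z(734, -152)) + R(1076) = (-606425 + 1635) + (½ + 9*1076) = -604790 + (½ + 9684) = -604790 + 19369/2 = -1190211/2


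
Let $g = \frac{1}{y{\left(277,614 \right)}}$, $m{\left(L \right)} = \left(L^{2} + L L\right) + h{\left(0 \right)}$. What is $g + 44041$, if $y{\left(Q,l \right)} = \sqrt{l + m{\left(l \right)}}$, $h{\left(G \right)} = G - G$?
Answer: $44041 + \frac{\sqrt{754606}}{754606} \approx 44041.0$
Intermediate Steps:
$h{\left(G \right)} = 0$
$m{\left(L \right)} = 2 L^{2}$ ($m{\left(L \right)} = \left(L^{2} + L L\right) + 0 = \left(L^{2} + L^{2}\right) + 0 = 2 L^{2} + 0 = 2 L^{2}$)
$y{\left(Q,l \right)} = \sqrt{l + 2 l^{2}}$
$g = \frac{\sqrt{754606}}{754606}$ ($g = \frac{1}{\sqrt{614 \left(1 + 2 \cdot 614\right)}} = \frac{1}{\sqrt{614 \left(1 + 1228\right)}} = \frac{1}{\sqrt{614 \cdot 1229}} = \frac{1}{\sqrt{754606}} = \frac{\sqrt{754606}}{754606} \approx 0.0011512$)
$g + 44041 = \frac{\sqrt{754606}}{754606} + 44041 = 44041 + \frac{\sqrt{754606}}{754606}$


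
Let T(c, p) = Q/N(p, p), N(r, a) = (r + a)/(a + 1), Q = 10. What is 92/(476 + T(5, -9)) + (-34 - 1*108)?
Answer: -6665/47 ≈ -141.81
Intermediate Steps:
N(r, a) = (a + r)/(1 + a)
T(c, p) = 5*(1 + p)/p (T(c, p) = 10/(((p + p)/(1 + p))) = 10/(((2*p)/(1 + p))) = 10/((2*p/(1 + p))) = 10*((1 + p)/(2*p)) = 5*(1 + p)/p)
92/(476 + T(5, -9)) + (-34 - 1*108) = 92/(476 + (5 + 5/(-9))) + (-34 - 1*108) = 92/(476 + (5 + 5*(-⅑))) + (-34 - 108) = 92/(476 + (5 - 5/9)) - 142 = 92/(476 + 40/9) - 142 = 92/(4324/9) - 142 = (9/4324)*92 - 142 = 9/47 - 142 = -6665/47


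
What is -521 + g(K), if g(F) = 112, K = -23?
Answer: -409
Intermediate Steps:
-521 + g(K) = -521 + 112 = -409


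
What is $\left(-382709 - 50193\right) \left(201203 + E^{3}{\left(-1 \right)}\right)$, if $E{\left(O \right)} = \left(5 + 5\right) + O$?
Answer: $-87416766664$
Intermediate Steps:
$E{\left(O \right)} = 10 + O$
$\left(-382709 - 50193\right) \left(201203 + E^{3}{\left(-1 \right)}\right) = \left(-382709 - 50193\right) \left(201203 + \left(10 - 1\right)^{3}\right) = - 432902 \left(201203 + 9^{3}\right) = - 432902 \left(201203 + 729\right) = \left(-432902\right) 201932 = -87416766664$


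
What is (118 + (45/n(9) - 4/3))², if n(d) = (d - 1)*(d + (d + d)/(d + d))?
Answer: 31663129/2304 ≈ 13743.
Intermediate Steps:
n(d) = (1 + d)*(-1 + d) (n(d) = (-1 + d)*(d + (2*d)/((2*d))) = (-1 + d)*(d + (2*d)*(1/(2*d))) = (-1 + d)*(d + 1) = (-1 + d)*(1 + d) = (1 + d)*(-1 + d))
(118 + (45/n(9) - 4/3))² = (118 + (45/(-1 + 9²) - 4/3))² = (118 + (45/(-1 + 81) - 4*⅓))² = (118 + (45/80 - 4/3))² = (118 + (45*(1/80) - 4/3))² = (118 + (9/16 - 4/3))² = (118 - 37/48)² = (5627/48)² = 31663129/2304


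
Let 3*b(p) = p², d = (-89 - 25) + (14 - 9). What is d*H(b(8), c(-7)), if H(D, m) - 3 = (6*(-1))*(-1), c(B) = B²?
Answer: -981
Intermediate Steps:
d = -109 (d = -114 + 5 = -109)
b(p) = p²/3
H(D, m) = 9 (H(D, m) = 3 + (6*(-1))*(-1) = 3 - 6*(-1) = 3 + 6 = 9)
d*H(b(8), c(-7)) = -109*9 = -981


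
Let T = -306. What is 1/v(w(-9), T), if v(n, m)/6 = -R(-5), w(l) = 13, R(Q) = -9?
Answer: 1/54 ≈ 0.018519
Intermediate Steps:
v(n, m) = 54 (v(n, m) = 6*(-1*(-9)) = 6*9 = 54)
1/v(w(-9), T) = 1/54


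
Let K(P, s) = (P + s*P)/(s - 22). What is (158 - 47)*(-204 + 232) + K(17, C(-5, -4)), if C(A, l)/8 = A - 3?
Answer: 268359/86 ≈ 3120.5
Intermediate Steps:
C(A, l) = -24 + 8*A (C(A, l) = 8*(A - 3) = 8*(-3 + A) = -24 + 8*A)
K(P, s) = (P + P*s)/(-22 + s)
(158 - 47)*(-204 + 232) + K(17, C(-5, -4)) = (158 - 47)*(-204 + 232) + 17*(1 + (-24 + 8*(-5)))/(-22 + (-24 + 8*(-5))) = 111*28 + 17*(1 + (-24 - 40))/(-22 + (-24 - 40)) = 3108 + 17*(1 - 64)/(-22 - 64) = 3108 + 17*(-63)/(-86) = 3108 + 17*(-1/86)*(-63) = 3108 + 1071/86 = 268359/86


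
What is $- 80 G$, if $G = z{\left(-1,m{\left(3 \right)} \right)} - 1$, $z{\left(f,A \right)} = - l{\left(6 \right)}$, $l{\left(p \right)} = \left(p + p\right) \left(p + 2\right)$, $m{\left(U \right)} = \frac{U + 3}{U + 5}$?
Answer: $7760$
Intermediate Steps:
$m{\left(U \right)} = \frac{3 + U}{5 + U}$
$l{\left(p \right)} = 2 p \left(2 + p\right)$
$z{\left(f,A \right)} = -96$ ($z{\left(f,A \right)} = - 2 \cdot 6 \left(2 + 6\right) = - 2 \cdot 6 \cdot 8 = \left(-1\right) 96 = -96$)
$G = -97$ ($G = -96 - 1 = -97$)
$- 80 G = \left(-80\right) \left(-97\right) = 7760$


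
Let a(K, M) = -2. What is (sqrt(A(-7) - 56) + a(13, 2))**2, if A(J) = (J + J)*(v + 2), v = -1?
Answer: (2 - I*sqrt(70))**2 ≈ -66.0 - 33.466*I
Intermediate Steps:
A(J) = 2*J (A(J) = (J + J)*(-1 + 2) = (2*J)*1 = 2*J)
(sqrt(A(-7) - 56) + a(13, 2))**2 = (sqrt(2*(-7) - 56) - 2)**2 = (sqrt(-14 - 56) - 2)**2 = (sqrt(-70) - 2)**2 = (I*sqrt(70) - 2)**2 = (-2 + I*sqrt(70))**2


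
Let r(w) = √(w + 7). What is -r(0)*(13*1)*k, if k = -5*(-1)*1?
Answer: -65*√7 ≈ -171.97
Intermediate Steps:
r(w) = √(7 + w)
k = 5 (k = 5*1 = 5)
-r(0)*(13*1)*k = -√(7 + 0)*(13*1)*5 = -√7*13*5 = -13*√7*5 = -65*√7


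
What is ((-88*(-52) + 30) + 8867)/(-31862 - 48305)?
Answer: -13473/80167 ≈ -0.16806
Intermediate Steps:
((-88*(-52) + 30) + 8867)/(-31862 - 48305) = ((4576 + 30) + 8867)/(-80167) = (4606 + 8867)*(-1/80167) = 13473*(-1/80167) = -13473/80167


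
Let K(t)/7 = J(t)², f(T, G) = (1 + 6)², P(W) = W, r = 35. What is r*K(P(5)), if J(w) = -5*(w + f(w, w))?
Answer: 17860500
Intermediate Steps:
f(T, G) = 49 (f(T, G) = 7² = 49)
J(w) = -245 - 5*w (J(w) = -5*(w + 49) = -5*(49 + w) = -245 - 5*w)
K(t) = 7*(-245 - 5*t)²
r*K(P(5)) = 35*(175*(49 + 5)²) = 35*(175*54²) = 35*(175*2916) = 35*510300 = 17860500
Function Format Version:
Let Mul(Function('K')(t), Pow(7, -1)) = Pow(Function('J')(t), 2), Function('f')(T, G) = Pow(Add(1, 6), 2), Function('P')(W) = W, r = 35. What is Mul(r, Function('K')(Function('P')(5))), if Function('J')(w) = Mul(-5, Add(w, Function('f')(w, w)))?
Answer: 17860500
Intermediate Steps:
Function('f')(T, G) = 49 (Function('f')(T, G) = Pow(7, 2) = 49)
Function('J')(w) = Add(-245, Mul(-5, w)) (Function('J')(w) = Mul(-5, Add(w, 49)) = Mul(-5, Add(49, w)) = Add(-245, Mul(-5, w)))
Function('K')(t) = Mul(7, Pow(Add(-245, Mul(-5, t)), 2))
Mul(r, Function('K')(Function('P')(5))) = Mul(35, Mul(175, Pow(Add(49, 5), 2))) = Mul(35, Mul(175, Pow(54, 2))) = Mul(35, Mul(175, 2916)) = Mul(35, 510300) = 17860500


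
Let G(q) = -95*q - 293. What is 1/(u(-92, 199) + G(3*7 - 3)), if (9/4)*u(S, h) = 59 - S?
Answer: -9/17423 ≈ -0.00051656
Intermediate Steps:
G(q) = -293 - 95*q
u(S, h) = 236/9 - 4*S/9 (u(S, h) = 4*(59 - S)/9 = 236/9 - 4*S/9)
1/(u(-92, 199) + G(3*7 - 3)) = 1/((236/9 - 4/9*(-92)) + (-293 - 95*(3*7 - 3))) = 1/((236/9 + 368/9) + (-293 - 95*(21 - 3))) = 1/(604/9 + (-293 - 95*18)) = 1/(604/9 + (-293 - 1710)) = 1/(604/9 - 2003) = 1/(-17423/9) = -9/17423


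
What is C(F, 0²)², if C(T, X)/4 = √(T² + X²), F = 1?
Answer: 16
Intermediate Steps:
C(T, X) = 4*√(T² + X²)
C(F, 0²)² = (4*√(1² + (0²)²))² = (4*√(1 + 0²))² = (4*√(1 + 0))² = (4*√1)² = (4*1)² = 4² = 16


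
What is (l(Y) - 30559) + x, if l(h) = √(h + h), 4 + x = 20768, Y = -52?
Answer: -9795 + 2*I*√26 ≈ -9795.0 + 10.198*I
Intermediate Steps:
x = 20764 (x = -4 + 20768 = 20764)
l(h) = √2*√h (l(h) = √(2*h) = √2*√h)
(l(Y) - 30559) + x = (√2*√(-52) - 30559) + 20764 = (√2*(2*I*√13) - 30559) + 20764 = (2*I*√26 - 30559) + 20764 = (-30559 + 2*I*√26) + 20764 = -9795 + 2*I*√26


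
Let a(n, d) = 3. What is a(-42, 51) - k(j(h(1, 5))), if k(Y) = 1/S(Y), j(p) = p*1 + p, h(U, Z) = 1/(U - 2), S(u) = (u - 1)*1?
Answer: 10/3 ≈ 3.3333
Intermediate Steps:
S(u) = -1 + u (S(u) = (-1 + u)*1 = -1 + u)
h(U, Z) = 1/(-2 + U)
j(p) = 2*p (j(p) = p + p = 2*p)
k(Y) = 1/(-1 + Y)
a(-42, 51) - k(j(h(1, 5))) = 3 - 1/(-1 + 2/(-2 + 1)) = 3 - 1/(-1 + 2/(-1)) = 3 - 1/(-1 + 2*(-1)) = 3 - 1/(-1 - 2) = 3 - 1/(-3) = 3 - 1*(-⅓) = 3 + ⅓ = 10/3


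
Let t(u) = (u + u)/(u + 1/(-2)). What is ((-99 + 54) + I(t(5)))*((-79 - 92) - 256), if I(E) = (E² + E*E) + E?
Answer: 1137955/81 ≈ 14049.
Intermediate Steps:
t(u) = 2*u/(-½ + u) (t(u) = (2*u)/(u - ½) = (2*u)/(-½ + u) = 2*u/(-½ + u))
I(E) = E + 2*E² (I(E) = (E² + E²) + E = 2*E² + E = E + 2*E²)
((-99 + 54) + I(t(5)))*((-79 - 92) - 256) = ((-99 + 54) + (4*5/(-1 + 2*5))*(1 + 2*(4*5/(-1 + 2*5))))*((-79 - 92) - 256) = (-45 + (4*5/(-1 + 10))*(1 + 2*(4*5/(-1 + 10))))*(-171 - 256) = (-45 + (4*5/9)*(1 + 2*(4*5/9)))*(-427) = (-45 + (4*5*(⅑))*(1 + 2*(4*5*(⅑))))*(-427) = (-45 + 20*(1 + 2*(20/9))/9)*(-427) = (-45 + 20*(1 + 40/9)/9)*(-427) = (-45 + (20/9)*(49/9))*(-427) = (-45 + 980/81)*(-427) = -2665/81*(-427) = 1137955/81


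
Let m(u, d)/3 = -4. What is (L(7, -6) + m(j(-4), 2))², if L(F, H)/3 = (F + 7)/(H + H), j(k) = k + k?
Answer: 961/4 ≈ 240.25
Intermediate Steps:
j(k) = 2*k
m(u, d) = -12 (m(u, d) = 3*(-4) = -12)
L(F, H) = 3*(7 + F)/(2*H) (L(F, H) = 3*((F + 7)/(H + H)) = 3*((7 + F)/((2*H))) = 3*((7 + F)*(1/(2*H))) = 3*((7 + F)/(2*H)) = 3*(7 + F)/(2*H))
(L(7, -6) + m(j(-4), 2))² = ((3/2)*(7 + 7)/(-6) - 12)² = ((3/2)*(-⅙)*14 - 12)² = (-7/2 - 12)² = (-31/2)² = 961/4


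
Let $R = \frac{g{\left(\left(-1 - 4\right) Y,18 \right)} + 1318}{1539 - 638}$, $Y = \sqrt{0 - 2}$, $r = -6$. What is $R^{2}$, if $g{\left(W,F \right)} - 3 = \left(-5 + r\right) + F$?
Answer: $\frac{1763584}{811801} \approx 2.1724$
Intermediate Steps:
$Y = i \sqrt{2}$ ($Y = \sqrt{-2} = i \sqrt{2} \approx 1.4142 i$)
$g{\left(W,F \right)} = -8 + F$ ($g{\left(W,F \right)} = 3 + \left(\left(-5 - 6\right) + F\right) = 3 + \left(-11 + F\right) = -8 + F$)
$R = \frac{1328}{901}$ ($R = \frac{\left(-8 + 18\right) + 1318}{1539 - 638} = \frac{10 + 1318}{901} = 1328 \cdot \frac{1}{901} = \frac{1328}{901} \approx 1.4739$)
$R^{2} = \left(\frac{1328}{901}\right)^{2} = \frac{1763584}{811801}$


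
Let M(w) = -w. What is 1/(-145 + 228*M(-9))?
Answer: 1/1907 ≈ 0.00052438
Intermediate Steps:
1/(-145 + 228*M(-9)) = 1/(-145 + 228*(-1*(-9))) = 1/(-145 + 228*9) = 1/(-145 + 2052) = 1/1907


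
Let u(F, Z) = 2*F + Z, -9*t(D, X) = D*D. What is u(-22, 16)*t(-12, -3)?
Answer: 448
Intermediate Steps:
t(D, X) = -D²/9 (t(D, X) = -D*D/9 = -D²/9)
u(F, Z) = Z + 2*F
u(-22, 16)*t(-12, -3) = (16 + 2*(-22))*(-⅑*(-12)²) = (16 - 44)*(-⅑*144) = -28*(-16) = 448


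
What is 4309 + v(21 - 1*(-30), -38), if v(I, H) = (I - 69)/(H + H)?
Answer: 163751/38 ≈ 4309.2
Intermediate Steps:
v(I, H) = (-69 + I)/(2*H) (v(I, H) = (-69 + I)/((2*H)) = (-69 + I)*(1/(2*H)) = (-69 + I)/(2*H))
4309 + v(21 - 1*(-30), -38) = 4309 + (1/2)*(-69 + (21 - 1*(-30)))/(-38) = 4309 + (1/2)*(-1/38)*(-69 + (21 + 30)) = 4309 + (1/2)*(-1/38)*(-69 + 51) = 4309 + (1/2)*(-1/38)*(-18) = 4309 + 9/38 = 163751/38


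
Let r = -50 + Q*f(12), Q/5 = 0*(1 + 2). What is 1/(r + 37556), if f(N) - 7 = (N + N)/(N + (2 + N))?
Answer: 1/37506 ≈ 2.6662e-5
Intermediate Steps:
f(N) = 7 + 2*N/(2 + 2*N) (f(N) = 7 + (N + N)/(N + (2 + N)) = 7 + (2*N)/(2 + 2*N) = 7 + 2*N/(2 + 2*N))
Q = 0 (Q = 5*(0*(1 + 2)) = 5*(0*3) = 5*0 = 0)
r = -50 (r = -50 + 0*((7 + 8*12)/(1 + 12)) = -50 + 0*((7 + 96)/13) = -50 + 0*((1/13)*103) = -50 + 0*(103/13) = -50 + 0 = -50)
1/(r + 37556) = 1/(-50 + 37556) = 1/37506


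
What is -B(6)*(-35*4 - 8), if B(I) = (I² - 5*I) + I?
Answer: 1776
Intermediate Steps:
B(I) = I² - 4*I
-B(6)*(-35*4 - 8) = -6*(-4 + 6)*(-35*4 - 8) = -6*2*(-140 - 8) = -12*(-148) = -1*(-1776) = 1776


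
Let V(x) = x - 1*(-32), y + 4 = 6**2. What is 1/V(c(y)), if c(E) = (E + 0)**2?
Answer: 1/1056 ≈ 0.00094697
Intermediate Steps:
y = 32 (y = -4 + 6**2 = -4 + 36 = 32)
c(E) = E**2
V(x) = 32 + x (V(x) = x + 32 = 32 + x)
1/V(c(y)) = 1/(32 + 32**2) = 1/(32 + 1024) = 1/1056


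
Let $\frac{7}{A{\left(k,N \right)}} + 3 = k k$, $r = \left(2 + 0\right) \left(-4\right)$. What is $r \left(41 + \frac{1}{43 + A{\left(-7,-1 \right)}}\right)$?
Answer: $- \frac{651448}{1985} \approx -328.19$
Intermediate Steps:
$r = -8$ ($r = 2 \left(-4\right) = -8$)
$A{\left(k,N \right)} = \frac{7}{-3 + k^{2}}$ ($A{\left(k,N \right)} = \frac{7}{-3 + k k} = \frac{7}{-3 + k^{2}}$)
$r \left(41 + \frac{1}{43 + A{\left(-7,-1 \right)}}\right) = - 8 \left(41 + \frac{1}{43 + \frac{7}{-3 + \left(-7\right)^{2}}}\right) = - 8 \left(41 + \frac{1}{43 + \frac{7}{-3 + 49}}\right) = - 8 \left(41 + \frac{1}{43 + \frac{7}{46}}\right) = - 8 \left(41 + \frac{1}{\frac{1985}{46}}\right) = - 8 \left(41 + \frac{46}{1985}\right) = \left(-8\right) \frac{81431}{1985} = - \frac{651448}{1985}$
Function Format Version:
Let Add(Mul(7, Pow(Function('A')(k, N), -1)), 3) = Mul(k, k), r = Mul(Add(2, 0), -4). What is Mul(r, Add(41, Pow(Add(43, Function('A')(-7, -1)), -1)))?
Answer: Rational(-651448, 1985) ≈ -328.19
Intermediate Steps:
r = -8 (r = Mul(2, -4) = -8)
Function('A')(k, N) = Mul(7, Pow(Add(-3, Pow(k, 2)), -1)) (Function('A')(k, N) = Mul(7, Pow(Add(-3, Mul(k, k)), -1)) = Mul(7, Pow(Add(-3, Pow(k, 2)), -1)))
Mul(r, Add(41, Pow(Add(43, Function('A')(-7, -1)), -1))) = Mul(-8, Add(41, Pow(Add(43, Mul(7, Pow(Add(-3, Pow(-7, 2)), -1))), -1))) = Mul(-8, Add(41, Pow(Add(43, Mul(7, Pow(Add(-3, 49), -1))), -1))) = Mul(-8, Add(41, Pow(Add(43, Mul(7, Pow(46, -1))), -1))) = Mul(-8, Add(41, Pow(Add(43, Mul(7, Rational(1, 46))), -1))) = Mul(-8, Add(41, Pow(Add(43, Rational(7, 46)), -1))) = Mul(-8, Add(41, Pow(Rational(1985, 46), -1))) = Mul(-8, Add(41, Rational(46, 1985))) = Mul(-8, Rational(81431, 1985)) = Rational(-651448, 1985)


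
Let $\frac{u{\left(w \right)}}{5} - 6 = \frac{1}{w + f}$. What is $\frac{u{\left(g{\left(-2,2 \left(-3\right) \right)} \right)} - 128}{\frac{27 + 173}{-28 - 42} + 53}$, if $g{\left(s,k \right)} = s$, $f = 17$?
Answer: $- \frac{2051}{1053} \approx -1.9478$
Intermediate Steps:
$u{\left(w \right)} = 30 + \frac{5}{17 + w}$ ($u{\left(w \right)} = 30 + \frac{5}{w + 17} = 30 + \frac{5}{17 + w}$)
$\frac{u{\left(g{\left(-2,2 \left(-3\right) \right)} \right)} - 128}{\frac{27 + 173}{-28 - 42} + 53} = \frac{\frac{5 \left(103 + 6 \left(-2\right)\right)}{17 - 2} - 128}{\frac{27 + 173}{-28 - 42} + 53} = \frac{\frac{5 \left(103 - 12\right)}{15} - 128}{\frac{200}{-70} + 53} = \frac{5 \cdot \frac{1}{15} \cdot 91 - 128}{200 \left(- \frac{1}{70}\right) + 53} = \frac{\frac{91}{3} - 128}{- \frac{20}{7} + 53} = - \frac{293}{3 \cdot \frac{351}{7}} = \left(- \frac{293}{3}\right) \frac{7}{351} = - \frac{2051}{1053}$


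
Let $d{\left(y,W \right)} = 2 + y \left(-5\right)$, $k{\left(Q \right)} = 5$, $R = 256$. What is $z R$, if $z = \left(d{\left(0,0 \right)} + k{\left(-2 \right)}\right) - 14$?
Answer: $-1792$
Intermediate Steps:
$d{\left(y,W \right)} = 2 - 5 y$
$z = -7$ ($z = \left(\left(2 - 0\right) + 5\right) - 14 = \left(\left(2 + 0\right) + 5\right) - 14 = \left(2 + 5\right) - 14 = 7 - 14 = -7$)
$z R = \left(-7\right) 256 = -1792$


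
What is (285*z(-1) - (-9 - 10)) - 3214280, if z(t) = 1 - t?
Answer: -3213691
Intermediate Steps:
(285*z(-1) - (-9 - 10)) - 3214280 = (285*(1 - 1*(-1)) - (-9 - 10)) - 3214280 = (285*(1 + 1) - 1*(-19)) - 3214280 = (285*2 + 19) - 3214280 = (570 + 19) - 3214280 = 589 - 3214280 = -3213691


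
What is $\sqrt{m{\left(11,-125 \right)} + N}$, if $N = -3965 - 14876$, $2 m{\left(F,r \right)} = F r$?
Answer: $\frac{i \sqrt{78114}}{2} \approx 139.74 i$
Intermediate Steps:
$m{\left(F,r \right)} = \frac{F r}{2}$
$N = -18841$
$\sqrt{m{\left(11,-125 \right)} + N} = \sqrt{\frac{1}{2} \cdot 11 \left(-125\right) - 18841} = \sqrt{- \frac{1375}{2} - 18841} = \sqrt{- \frac{39057}{2}} = \frac{i \sqrt{78114}}{2}$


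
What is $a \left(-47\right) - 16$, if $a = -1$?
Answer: $31$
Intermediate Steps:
$a \left(-47\right) - 16 = \left(-1\right) \left(-47\right) - 16 = 47 - 16 = 31$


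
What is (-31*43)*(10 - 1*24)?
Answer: 18662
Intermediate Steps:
(-31*43)*(10 - 1*24) = -1333*(10 - 24) = -1333*(-14) = 18662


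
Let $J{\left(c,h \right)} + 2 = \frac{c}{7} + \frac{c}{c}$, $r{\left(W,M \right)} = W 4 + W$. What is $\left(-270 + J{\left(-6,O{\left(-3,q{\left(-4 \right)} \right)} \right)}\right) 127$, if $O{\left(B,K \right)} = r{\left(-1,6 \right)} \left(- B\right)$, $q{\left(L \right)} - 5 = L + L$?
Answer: $- \frac{241681}{7} \approx -34526.0$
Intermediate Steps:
$q{\left(L \right)} = 5 + 2 L$ ($q{\left(L \right)} = 5 + \left(L + L\right) = 5 + 2 L$)
$r{\left(W,M \right)} = 5 W$ ($r{\left(W,M \right)} = 4 W + W = 5 W$)
$O{\left(B,K \right)} = 5 B$ ($O{\left(B,K \right)} = 5 \left(-1\right) \left(- B\right) = - 5 \left(- B\right) = 5 B$)
$J{\left(c,h \right)} = -1 + \frac{c}{7}$ ($J{\left(c,h \right)} = -2 + \left(\frac{c}{7} + \frac{c}{c}\right) = -2 + \left(c \frac{1}{7} + 1\right) = -2 + \left(\frac{c}{7} + 1\right) = -2 + \left(1 + \frac{c}{7}\right) = -1 + \frac{c}{7}$)
$\left(-270 + J{\left(-6,O{\left(-3,q{\left(-4 \right)} \right)} \right)}\right) 127 = \left(-270 + \left(-1 + \frac{1}{7} \left(-6\right)\right)\right) 127 = \left(-270 - \frac{13}{7}\right) 127 = \left(- \frac{1903}{7}\right) 127 = - \frac{241681}{7}$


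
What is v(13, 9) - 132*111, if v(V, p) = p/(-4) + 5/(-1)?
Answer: -58637/4 ≈ -14659.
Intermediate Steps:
v(V, p) = -5 - p/4 (v(V, p) = p*(-¼) + 5*(-1) = -p/4 - 5 = -5 - p/4)
v(13, 9) - 132*111 = (-5 - ¼*9) - 132*111 = (-5 - 9/4) - 14652 = -29/4 - 14652 = -58637/4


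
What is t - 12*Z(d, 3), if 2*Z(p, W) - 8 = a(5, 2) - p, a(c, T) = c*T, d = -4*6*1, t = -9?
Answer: -261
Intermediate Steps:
d = -24 (d = -24*1 = -24)
a(c, T) = T*c
Z(p, W) = 9 - p/2 (Z(p, W) = 4 + (2*5 - p)/2 = 4 + (10 - p)/2 = 4 + (5 - p/2) = 9 - p/2)
t - 12*Z(d, 3) = -9 - 12*(9 - ½*(-24)) = -9 - 12*(9 + 12) = -9 - 12*21 = -9 - 252 = -261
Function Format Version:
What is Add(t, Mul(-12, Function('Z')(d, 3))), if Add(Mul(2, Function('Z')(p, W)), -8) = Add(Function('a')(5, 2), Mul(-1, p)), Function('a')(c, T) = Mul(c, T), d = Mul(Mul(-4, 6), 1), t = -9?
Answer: -261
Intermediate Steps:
d = -24 (d = Mul(-24, 1) = -24)
Function('a')(c, T) = Mul(T, c)
Function('Z')(p, W) = Add(9, Mul(Rational(-1, 2), p)) (Function('Z')(p, W) = Add(4, Mul(Rational(1, 2), Add(Mul(2, 5), Mul(-1, p)))) = Add(4, Mul(Rational(1, 2), Add(10, Mul(-1, p)))) = Add(4, Add(5, Mul(Rational(-1, 2), p))) = Add(9, Mul(Rational(-1, 2), p)))
Add(t, Mul(-12, Function('Z')(d, 3))) = Add(-9, Mul(-12, Add(9, Mul(Rational(-1, 2), -24)))) = Add(-9, Mul(-12, Add(9, 12))) = Add(-9, Mul(-12, 21)) = Add(-9, -252) = -261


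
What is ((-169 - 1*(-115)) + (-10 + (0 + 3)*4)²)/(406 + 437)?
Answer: -50/843 ≈ -0.059312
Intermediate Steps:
((-169 - 1*(-115)) + (-10 + (0 + 3)*4)²)/(406 + 437) = ((-169 + 115) + (-10 + 3*4)²)/843 = (-54 + (-10 + 12)²)*(1/843) = (-54 + 2²)*(1/843) = (-54 + 4)*(1/843) = -50*1/843 = -50/843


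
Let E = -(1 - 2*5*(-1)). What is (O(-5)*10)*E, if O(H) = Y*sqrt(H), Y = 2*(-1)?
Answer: 220*I*sqrt(5) ≈ 491.94*I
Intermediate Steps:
Y = -2
O(H) = -2*sqrt(H)
E = -11 (E = -(1 - 10*(-1)) = -(1 + 10) = -1*11 = -11)
(O(-5)*10)*E = (-2*I*sqrt(5)*10)*(-11) = -20*I*sqrt(5)*(-11) = 220*I*sqrt(5)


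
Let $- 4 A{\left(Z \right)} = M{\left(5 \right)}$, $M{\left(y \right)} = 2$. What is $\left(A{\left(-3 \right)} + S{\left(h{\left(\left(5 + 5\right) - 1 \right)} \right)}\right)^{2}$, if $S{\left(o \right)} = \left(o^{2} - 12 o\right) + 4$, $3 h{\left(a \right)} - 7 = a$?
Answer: $\frac{332929}{324} \approx 1027.6$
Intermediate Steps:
$A{\left(Z \right)} = - \frac{1}{2}$ ($A{\left(Z \right)} = \left(- \frac{1}{4}\right) 2 = - \frac{1}{2}$)
$h{\left(a \right)} = \frac{7}{3} + \frac{a}{3}$
$S{\left(o \right)} = 4 + o^{2} - 12 o$
$\left(A{\left(-3 \right)} + S{\left(h{\left(\left(5 + 5\right) - 1 \right)} \right)}\right)^{2} = \left(- \frac{1}{2} + \left(4 + \left(\frac{7}{3} + \frac{\left(5 + 5\right) - 1}{3}\right)^{2} - 12 \left(\frac{7}{3} + \frac{\left(5 + 5\right) - 1}{3}\right)\right)\right)^{2} = \left(- \frac{1}{2} + \left(4 + \left(\frac{7}{3} + \frac{10 - 1}{3}\right)^{2} - 12 \left(\frac{7}{3} + \frac{10 - 1}{3}\right)\right)\right)^{2} = \left(- \frac{1}{2} + \left(4 + \left(\frac{7}{3} + \frac{1}{3} \cdot 9\right)^{2} - 12 \left(\frac{7}{3} + \frac{1}{3} \cdot 9\right)\right)\right)^{2} = \left(- \frac{1}{2} + \left(4 + \left(\frac{7}{3} + 3\right)^{2} - 12 \left(\frac{7}{3} + 3\right)\right)\right)^{2} = \left(- \frac{1}{2} + \left(4 + \left(\frac{16}{3}\right)^{2} - 64\right)\right)^{2} = \left(- \frac{1}{2} + \left(4 + \frac{256}{9} - 64\right)\right)^{2} = \left(- \frac{1}{2} - \frac{284}{9}\right)^{2} = \left(- \frac{577}{18}\right)^{2} = \frac{332929}{324}$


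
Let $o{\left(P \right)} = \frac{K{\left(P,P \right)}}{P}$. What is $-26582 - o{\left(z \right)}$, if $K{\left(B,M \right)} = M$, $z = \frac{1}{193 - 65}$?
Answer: $-26583$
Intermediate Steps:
$z = \frac{1}{128} \approx 0.0078125$
$o{\left(P \right)} = 1$ ($o{\left(P \right)} = \frac{P}{P} = 1$)
$-26582 - o{\left(z \right)} = -26582 - 1 = -26583$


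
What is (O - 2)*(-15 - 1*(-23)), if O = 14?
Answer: 96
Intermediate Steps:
(O - 2)*(-15 - 1*(-23)) = (14 - 2)*(-15 - 1*(-23)) = 12*(-15 + 23) = 12*8 = 96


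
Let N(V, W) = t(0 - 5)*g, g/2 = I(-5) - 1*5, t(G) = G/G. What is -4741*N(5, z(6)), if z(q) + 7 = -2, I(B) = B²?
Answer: -189640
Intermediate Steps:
t(G) = 1
z(q) = -9 (z(q) = -7 - 2 = -9)
g = 40 (g = 2*((-5)² - 1*5) = 2*(25 - 5) = 2*20 = 40)
N(V, W) = 40 (N(V, W) = 1*40 = 40)
-4741*N(5, z(6)) = -4741*40 = -189640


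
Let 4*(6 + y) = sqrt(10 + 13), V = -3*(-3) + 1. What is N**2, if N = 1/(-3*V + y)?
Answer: 16/(144 - sqrt(23))**2 ≈ 0.00082569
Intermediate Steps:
V = 10 (V = 9 + 1 = 10)
y = -6 + sqrt(23)/4 (y = -6 + sqrt(10 + 13)/4 = -6 + sqrt(23)/4 ≈ -4.8010)
N = 1/(-36 + sqrt(23)/4) (N = 1/(-3*10 + (-6 + sqrt(23)/4)) = 1/(-30 + (-6 + sqrt(23)/4)) = 1/(-36 + sqrt(23)/4) ≈ -0.028735)
N**2 = (-576/20713 - 4*sqrt(23)/20713)**2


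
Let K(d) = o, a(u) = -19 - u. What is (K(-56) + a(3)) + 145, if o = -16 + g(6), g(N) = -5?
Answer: 102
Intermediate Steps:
o = -21 (o = -16 - 5 = -21)
K(d) = -21
(K(-56) + a(3)) + 145 = (-21 + (-19 - 1*3)) + 145 = (-21 + (-19 - 3)) + 145 = (-21 - 22) + 145 = -43 + 145 = 102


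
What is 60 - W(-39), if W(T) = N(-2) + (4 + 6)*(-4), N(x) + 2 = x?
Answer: 104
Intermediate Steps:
N(x) = -2 + x
W(T) = -44 (W(T) = (-2 - 2) + (4 + 6)*(-4) = -4 + 10*(-4) = -4 - 40 = -44)
60 - W(-39) = 60 - 1*(-44) = 60 + 44 = 104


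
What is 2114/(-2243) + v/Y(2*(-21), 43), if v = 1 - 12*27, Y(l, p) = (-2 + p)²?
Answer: -4278123/3770483 ≈ -1.1346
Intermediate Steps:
v = -323 (v = 1 - 324 = -323)
2114/(-2243) + v/Y(2*(-21), 43) = 2114/(-2243) - 323/(-2 + 43)² = 2114*(-1/2243) - 323/(41²) = -2114/2243 - 323/1681 = -4278123/3770483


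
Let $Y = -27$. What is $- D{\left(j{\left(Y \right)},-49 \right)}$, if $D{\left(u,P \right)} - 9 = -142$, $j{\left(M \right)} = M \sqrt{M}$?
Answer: $133$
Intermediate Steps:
$j{\left(M \right)} = M^{\frac{3}{2}}$
$D{\left(u,P \right)} = -133$ ($D{\left(u,P \right)} = 9 - 142 = -133$)
$- D{\left(j{\left(Y \right)},-49 \right)} = \left(-1\right) \left(-133\right) = 133$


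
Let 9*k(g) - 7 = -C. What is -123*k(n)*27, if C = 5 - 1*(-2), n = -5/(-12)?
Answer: 0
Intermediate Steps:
n = 5/12 (n = -5*(-1/12) = 5/12 ≈ 0.41667)
C = 7 (C = 5 + 2 = 7)
k(g) = 0 (k(g) = 7/9 + (-1*7)/9 = 7/9 + (1/9)*(-7) = 7/9 - 7/9 = 0)
-123*k(n)*27 = -123*0*27 = 0*27 = 0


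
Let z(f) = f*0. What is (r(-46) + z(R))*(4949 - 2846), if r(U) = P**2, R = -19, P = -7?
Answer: 103047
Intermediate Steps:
r(U) = 49 (r(U) = (-7)**2 = 49)
z(f) = 0
(r(-46) + z(R))*(4949 - 2846) = (49 + 0)*(4949 - 2846) = 49*2103 = 103047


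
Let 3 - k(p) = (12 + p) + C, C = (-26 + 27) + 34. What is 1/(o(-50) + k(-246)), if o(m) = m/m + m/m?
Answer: 1/204 ≈ 0.0049020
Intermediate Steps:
C = 35 (C = 1 + 34 = 35)
k(p) = -44 - p (k(p) = 3 - ((12 + p) + 35) = 3 - (47 + p) = 3 + (-47 - p) = -44 - p)
o(m) = 2 (o(m) = 1 + 1 = 2)
1/(o(-50) + k(-246)) = 1/(2 + (-44 - 1*(-246))) = 1/(2 + (-44 + 246)) = 1/(2 + 202) = 1/204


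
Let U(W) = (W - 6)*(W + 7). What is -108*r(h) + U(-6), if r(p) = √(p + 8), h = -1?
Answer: -12 - 108*√7 ≈ -297.74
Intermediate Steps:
r(p) = √(8 + p)
U(W) = (-6 + W)*(7 + W)
-108*r(h) + U(-6) = -108*√(8 - 1) + (-42 - 6 + (-6)²) = -108*√7 + (-42 - 6 + 36) = -108*√7 - 12 = -12 - 108*√7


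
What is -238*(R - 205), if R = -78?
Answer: 67354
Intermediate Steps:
-238*(R - 205) = -238*(-78 - 205) = -238*(-283) = 67354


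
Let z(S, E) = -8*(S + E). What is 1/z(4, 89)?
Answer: -1/744 ≈ -0.0013441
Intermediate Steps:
z(S, E) = -8*E - 8*S (z(S, E) = -8*(E + S) = -8*E - 8*S)
1/z(4, 89) = 1/(-8*89 - 8*4) = 1/(-712 - 32) = 1/(-744) = -1/744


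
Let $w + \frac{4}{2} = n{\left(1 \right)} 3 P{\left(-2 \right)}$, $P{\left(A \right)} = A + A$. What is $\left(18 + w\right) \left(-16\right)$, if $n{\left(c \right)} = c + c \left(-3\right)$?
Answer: $-640$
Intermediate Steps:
$n{\left(c \right)} = - 2 c$ ($n{\left(c \right)} = c - 3 c = - 2 c$)
$P{\left(A \right)} = 2 A$
$w = 22$ ($w = -2 + \left(-2\right) 1 \cdot 3 \cdot 2 \left(-2\right) = -2 + \left(-2\right) 3 \left(-4\right) = -2 - -24 = -2 + 24 = 22$)
$\left(18 + w\right) \left(-16\right) = \left(18 + 22\right) \left(-16\right) = 40 \left(-16\right) = -640$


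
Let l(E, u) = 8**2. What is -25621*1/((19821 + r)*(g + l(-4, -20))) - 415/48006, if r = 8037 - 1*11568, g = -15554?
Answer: -5749325543/672969710700 ≈ -0.0085432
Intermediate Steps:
l(E, u) = 64
r = -3531 (r = 8037 - 11568 = -3531)
-25621*1/((19821 + r)*(g + l(-4, -20))) - 415/48006 = -25621*1/((-15554 + 64)*(19821 - 3531)) - 415/48006 = -25621/((-15490*16290)) - 415*1/48006 = -25621/(-252332100) - 415/48006 = -25621*(-1/252332100) - 415/48006 = 25621/252332100 - 415/48006 = -5749325543/672969710700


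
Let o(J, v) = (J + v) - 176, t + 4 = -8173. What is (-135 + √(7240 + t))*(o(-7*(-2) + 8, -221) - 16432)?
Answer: 2268945 - 16807*I*√937 ≈ 2.2689e+6 - 5.1447e+5*I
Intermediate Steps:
t = -8177 (t = -4 - 8173 = -8177)
o(J, v) = -176 + J + v
(-135 + √(7240 + t))*(o(-7*(-2) + 8, -221) - 16432) = (-135 + √(7240 - 8177))*((-176 + (-7*(-2) + 8) - 221) - 16432) = (-135 + √(-937))*((-176 + (14 + 8) - 221) - 16432) = (-135 + I*√937)*((-176 + 22 - 221) - 16432) = (-135 + I*√937)*(-375 - 16432) = (-135 + I*√937)*(-16807) = 2268945 - 16807*I*√937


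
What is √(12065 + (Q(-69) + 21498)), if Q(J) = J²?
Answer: 2*√9581 ≈ 195.77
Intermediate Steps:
√(12065 + (Q(-69) + 21498)) = √(12065 + ((-69)² + 21498)) = √(12065 + (4761 + 21498)) = √(12065 + 26259) = √38324 = 2*√9581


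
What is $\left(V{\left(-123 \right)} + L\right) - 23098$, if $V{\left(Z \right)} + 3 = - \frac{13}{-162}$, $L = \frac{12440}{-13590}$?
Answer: $- \frac{565117091}{24462} \approx -23102.0$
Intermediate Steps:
$L = - \frac{1244}{1359}$ ($L = 12440 \left(- \frac{1}{13590}\right) = - \frac{1244}{1359} \approx -0.91538$)
$V{\left(Z \right)} = - \frac{473}{162}$ ($V{\left(Z \right)} = -3 - \frac{13}{-162} = -3 - - \frac{13}{162} = -3 + \frac{13}{162} = - \frac{473}{162}$)
$\left(V{\left(-123 \right)} + L\right) - 23098 = \left(- \frac{473}{162} - \frac{1244}{1359}\right) - 23098 = - \frac{93815}{24462} - 23098 = - \frac{565117091}{24462}$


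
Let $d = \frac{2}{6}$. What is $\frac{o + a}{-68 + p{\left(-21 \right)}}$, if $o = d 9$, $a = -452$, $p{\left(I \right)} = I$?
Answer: $\frac{449}{89} \approx 5.0449$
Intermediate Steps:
$d = \frac{1}{3}$ ($d = 2 \cdot \frac{1}{6} = \frac{1}{3} \approx 0.33333$)
$o = 3$ ($o = \frac{1}{3} \cdot 9 = 3$)
$\frac{o + a}{-68 + p{\left(-21 \right)}} = \frac{3 - 452}{-68 - 21} = - \frac{449}{-89} = \left(-449\right) \left(- \frac{1}{89}\right) = \frac{449}{89}$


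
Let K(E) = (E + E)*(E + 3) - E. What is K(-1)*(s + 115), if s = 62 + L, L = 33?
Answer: -630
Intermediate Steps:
K(E) = -E + 2*E*(3 + E) (K(E) = (2*E)*(3 + E) - E = 2*E*(3 + E) - E = -E + 2*E*(3 + E))
s = 95 (s = 62 + 33 = 95)
K(-1)*(s + 115) = (-(5 + 2*(-1)))*(95 + 115) = -(5 - 2)*210 = -1*3*210 = -3*210 = -630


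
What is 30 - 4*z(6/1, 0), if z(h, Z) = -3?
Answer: 42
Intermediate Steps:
30 - 4*z(6/1, 0) = 30 - 4*(-3) = 30 + 12 = 42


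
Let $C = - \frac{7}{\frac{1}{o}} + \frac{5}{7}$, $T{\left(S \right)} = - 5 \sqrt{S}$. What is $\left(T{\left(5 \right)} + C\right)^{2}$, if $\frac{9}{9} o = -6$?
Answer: $\frac{95526}{49} - \frac{2990 \sqrt{5}}{7} \approx 994.39$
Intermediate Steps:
$o = -6$
$C = \frac{299}{7}$ ($C = - \frac{7}{\frac{1}{-6}} + \frac{5}{7} = - \frac{7}{- \frac{1}{6}} + 5 \cdot \frac{1}{7} = \left(-7\right) \left(-6\right) + \frac{5}{7} = 42 + \frac{5}{7} = \frac{299}{7} \approx 42.714$)
$\left(T{\left(5 \right)} + C\right)^{2} = \left(- 5 \sqrt{5} + \frac{299}{7}\right)^{2} = \left(\frac{299}{7} - 5 \sqrt{5}\right)^{2}$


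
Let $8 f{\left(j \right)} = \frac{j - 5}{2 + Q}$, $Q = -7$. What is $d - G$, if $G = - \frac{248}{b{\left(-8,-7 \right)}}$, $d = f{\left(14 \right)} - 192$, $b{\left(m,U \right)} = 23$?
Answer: $- \frac{166927}{920} \approx -181.44$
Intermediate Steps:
$f{\left(j \right)} = \frac{1}{8} - \frac{j}{40}$ ($f{\left(j \right)} = \frac{\left(j - 5\right) \frac{1}{2 - 7}}{8} = \frac{\left(-5 + j\right) \frac{1}{-5}}{8} = \frac{\left(-5 + j\right) \left(- \frac{1}{5}\right)}{8} = \frac{1 - \frac{j}{5}}{8} = \frac{1}{8} - \frac{j}{40}$)
$d = - \frac{7689}{40}$ ($d = \left(\frac{1}{8} - \frac{7}{20}\right) - 192 = - \frac{9}{40} - 192 = - \frac{7689}{40} \approx -192.23$)
$G = - \frac{248}{23} \approx -10.783$
$d - G = - \frac{7689}{40} - - \frac{248}{23} = - \frac{7689}{40} + \frac{248}{23} = - \frac{166927}{920}$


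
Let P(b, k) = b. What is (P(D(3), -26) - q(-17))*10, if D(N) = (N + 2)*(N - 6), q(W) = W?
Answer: 20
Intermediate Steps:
D(N) = (-6 + N)*(2 + N) (D(N) = (2 + N)*(-6 + N) = (-6 + N)*(2 + N))
(P(D(3), -26) - q(-17))*10 = ((-12 + 3² - 4*3) - 1*(-17))*10 = ((-12 + 9 - 12) + 17)*10 = (-15 + 17)*10 = 2*10 = 20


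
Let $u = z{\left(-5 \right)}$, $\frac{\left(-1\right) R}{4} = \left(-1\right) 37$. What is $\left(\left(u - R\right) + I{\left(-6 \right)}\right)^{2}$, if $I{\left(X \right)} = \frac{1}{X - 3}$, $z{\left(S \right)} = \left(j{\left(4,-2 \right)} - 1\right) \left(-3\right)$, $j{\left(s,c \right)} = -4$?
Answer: $\frac{1435204}{81} \approx 17719.0$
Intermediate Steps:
$R = 148$ ($R = - 4 \left(\left(-1\right) 37\right) = \left(-4\right) \left(-37\right) = 148$)
$z{\left(S \right)} = 15$ ($z{\left(S \right)} = \left(-4 - 1\right) \left(-3\right) = \left(-5\right) \left(-3\right) = 15$)
$u = 15$
$I{\left(X \right)} = \frac{1}{-3 + X}$
$\left(\left(u - R\right) + I{\left(-6 \right)}\right)^{2} = \left(\left(15 - 148\right) + \frac{1}{-3 - 6}\right)^{2} = \left(\left(15 - 148\right) + \frac{1}{-9}\right)^{2} = \left(-133 - \frac{1}{9}\right)^{2} = \left(- \frac{1198}{9}\right)^{2} = \frac{1435204}{81}$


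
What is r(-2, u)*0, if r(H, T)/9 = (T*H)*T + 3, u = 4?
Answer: 0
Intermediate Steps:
r(H, T) = 27 + 9*H*T² (r(H, T) = 9*((T*H)*T + 3) = 9*((H*T)*T + 3) = 9*(H*T² + 3) = 9*(3 + H*T²) = 27 + 9*H*T²)
r(-2, u)*0 = (27 + 9*(-2)*4²)*0 = (27 + 9*(-2)*16)*0 = (27 - 288)*0 = -261*0 = 0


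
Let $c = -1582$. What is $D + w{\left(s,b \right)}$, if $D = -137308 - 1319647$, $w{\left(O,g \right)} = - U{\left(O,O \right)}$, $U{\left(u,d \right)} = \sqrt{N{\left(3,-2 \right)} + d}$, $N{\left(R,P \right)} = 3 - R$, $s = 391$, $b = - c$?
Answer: $-1456955 - \sqrt{391} \approx -1.457 \cdot 10^{6}$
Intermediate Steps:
$b = 1582$ ($b = \left(-1\right) \left(-1582\right) = 1582$)
$U{\left(u,d \right)} = \sqrt{d}$ ($U{\left(u,d \right)} = \sqrt{\left(3 - 3\right) + d} = \sqrt{0 + d} = \sqrt{d}$)
$w{\left(O,g \right)} = - \sqrt{O}$
$D = -1456955$
$D + w{\left(s,b \right)} = -1456955 - \sqrt{391}$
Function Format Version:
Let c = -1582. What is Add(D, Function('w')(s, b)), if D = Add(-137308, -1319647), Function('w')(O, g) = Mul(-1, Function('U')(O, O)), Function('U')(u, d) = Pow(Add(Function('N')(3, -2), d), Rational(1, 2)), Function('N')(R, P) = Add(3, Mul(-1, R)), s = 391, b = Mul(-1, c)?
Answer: Add(-1456955, Mul(-1, Pow(391, Rational(1, 2)))) ≈ -1.4570e+6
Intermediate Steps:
b = 1582 (b = Mul(-1, -1582) = 1582)
Function('U')(u, d) = Pow(d, Rational(1, 2)) (Function('U')(u, d) = Pow(Add(Add(3, Mul(-1, 3)), d), Rational(1, 2)) = Pow(Add(Add(3, -3), d), Rational(1, 2)) = Pow(Add(0, d), Rational(1, 2)) = Pow(d, Rational(1, 2)))
Function('w')(O, g) = Mul(-1, Pow(O, Rational(1, 2)))
D = -1456955
Add(D, Function('w')(s, b)) = Add(-1456955, Mul(-1, Pow(391, Rational(1, 2))))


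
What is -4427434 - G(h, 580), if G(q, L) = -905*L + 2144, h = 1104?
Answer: -3904678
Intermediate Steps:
G(q, L) = 2144 - 905*L
-4427434 - G(h, 580) = -4427434 - (2144 - 905*580) = -4427434 - (2144 - 524900) = -4427434 - 1*(-522756) = -4427434 + 522756 = -3904678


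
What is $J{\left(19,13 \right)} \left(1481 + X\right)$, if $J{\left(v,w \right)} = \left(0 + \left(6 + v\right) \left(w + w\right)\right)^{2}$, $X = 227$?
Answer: $721630000$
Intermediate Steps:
$J{\left(v,w \right)} = 4 w^{2} \left(6 + v\right)^{2}$ ($J{\left(v,w \right)} = \left(0 + \left(6 + v\right) 2 w\right)^{2} = \left(0 + 2 w \left(6 + v\right)\right)^{2} = \left(2 w \left(6 + v\right)\right)^{2} = 4 w^{2} \left(6 + v\right)^{2}$)
$J{\left(19,13 \right)} \left(1481 + X\right) = 4 \cdot 13^{2} \left(6 + 19\right)^{2} \left(1481 + 227\right) = 4 \cdot 169 \cdot 25^{2} \cdot 1708 = 4 \cdot 169 \cdot 625 \cdot 1708 = 422500 \cdot 1708 = 721630000$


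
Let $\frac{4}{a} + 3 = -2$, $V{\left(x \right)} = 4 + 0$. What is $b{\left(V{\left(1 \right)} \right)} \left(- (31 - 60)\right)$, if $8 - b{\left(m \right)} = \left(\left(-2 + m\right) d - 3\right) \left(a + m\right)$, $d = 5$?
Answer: $- \frac{2088}{5} \approx -417.6$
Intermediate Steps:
$V{\left(x \right)} = 4$
$a = - \frac{4}{5}$ ($a = \frac{4}{-3 - 2} = \frac{4}{-5} = 4 \left(- \frac{1}{5}\right) = - \frac{4}{5} \approx -0.8$)
$b{\left(m \right)} = 8 - \left(-13 + 5 m\right) \left(- \frac{4}{5} + m\right)$ ($b{\left(m \right)} = 8 - \left(\left(-2 + m\right) 5 - 3\right) \left(- \frac{4}{5} + m\right) = 8 - \left(\left(-10 + 5 m\right) - 3\right) \left(- \frac{4}{5} + m\right) = 8 - \left(-13 + 5 m\right) \left(- \frac{4}{5} + m\right)$)
$b{\left(V{\left(1 \right)} \right)} \left(- (31 - 60)\right) = \left(- \frac{12}{5} - 5 \cdot 4^{2} + 17 \cdot 4\right) \left(- (31 - 60)\right) = \left(- \frac{12}{5} - 80 + 68\right) \left(\left(-1\right) \left(-29\right)\right) = \left(- \frac{12}{5} - 80 + 68\right) 29 = \left(- \frac{72}{5}\right) 29 = - \frac{2088}{5}$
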